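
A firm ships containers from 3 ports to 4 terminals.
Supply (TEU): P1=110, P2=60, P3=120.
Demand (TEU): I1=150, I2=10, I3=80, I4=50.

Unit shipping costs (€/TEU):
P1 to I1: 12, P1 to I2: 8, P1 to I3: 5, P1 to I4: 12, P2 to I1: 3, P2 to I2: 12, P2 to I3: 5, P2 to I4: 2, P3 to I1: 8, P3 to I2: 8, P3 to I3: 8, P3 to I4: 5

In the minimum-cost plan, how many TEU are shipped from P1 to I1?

The minimum-cost plan:
  P1 to I1: 20 × €12 = €240
  P1 to I2: 10 × €8 = €80
  P1 to I3: 80 × €5 = €400
  P2 to I1: 60 × €3 = €180
  P3 to I1: 70 × €8 = €560
  P3 to I4: 50 × €5 = €250
Total cost = €1710.
So P1→I1 carries 20 TEU.

20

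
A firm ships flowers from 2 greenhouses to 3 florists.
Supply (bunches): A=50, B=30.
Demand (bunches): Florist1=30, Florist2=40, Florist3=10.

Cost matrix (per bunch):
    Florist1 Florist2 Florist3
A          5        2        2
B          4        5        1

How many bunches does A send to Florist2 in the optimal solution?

Optimal shipments:
  A to Florist1: 10 × 5 = 50
  A to Florist2: 40 × 2 = 80
  B to Florist1: 20 × 4 = 80
  B to Florist3: 10 × 1 = 10
Total cost = 220.
So A→Florist2 carries 40 bunches.

40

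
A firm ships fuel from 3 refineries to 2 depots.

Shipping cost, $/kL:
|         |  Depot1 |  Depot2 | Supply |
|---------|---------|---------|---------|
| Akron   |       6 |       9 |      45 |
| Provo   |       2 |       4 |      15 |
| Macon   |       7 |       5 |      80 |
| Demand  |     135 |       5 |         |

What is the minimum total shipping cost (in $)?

850

Optimal allocation:
  Akron->Depot1: 45 kL
  Provo->Depot1: 15 kL
  Macon->Depot1: 75 kL
  Macon->Depot2: 5 kL
Total cost = $850.
(Supply check: Akron ships 45; Provo ships 15; Macon ships 80.)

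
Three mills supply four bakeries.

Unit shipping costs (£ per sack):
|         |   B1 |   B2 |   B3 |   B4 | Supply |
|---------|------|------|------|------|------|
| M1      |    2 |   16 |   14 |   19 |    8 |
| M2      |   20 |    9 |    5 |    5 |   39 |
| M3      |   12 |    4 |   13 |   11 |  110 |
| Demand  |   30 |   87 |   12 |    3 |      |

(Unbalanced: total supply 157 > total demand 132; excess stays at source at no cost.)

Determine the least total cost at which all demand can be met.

703

Optimal allocation:
  M1->B1: 8 × £2 = £16
  M2->B3: 12 × £5 = £60
  M2->B4: 3 × £5 = £15
  M3->B1: 22 × £12 = £264
  M3->B2: 87 × £4 = £348
Total = 16 + 60 + 15 + 264 + 348 = £703.
(Supply check: M1 ships 8; M2 ships 15; M3 ships 109.)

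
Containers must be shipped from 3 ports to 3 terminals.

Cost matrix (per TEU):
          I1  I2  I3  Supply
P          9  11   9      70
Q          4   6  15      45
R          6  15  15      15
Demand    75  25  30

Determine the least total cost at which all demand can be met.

950

Optimal allocation:
  P to I1: 15 × 9 = 135
  P to I2: 25 × 11 = 275
  P to I3: 30 × 9 = 270
  Q to I1: 45 × 4 = 180
  R to I1: 15 × 6 = 90
Total = 135 + 275 + 270 + 180 + 90 = 950.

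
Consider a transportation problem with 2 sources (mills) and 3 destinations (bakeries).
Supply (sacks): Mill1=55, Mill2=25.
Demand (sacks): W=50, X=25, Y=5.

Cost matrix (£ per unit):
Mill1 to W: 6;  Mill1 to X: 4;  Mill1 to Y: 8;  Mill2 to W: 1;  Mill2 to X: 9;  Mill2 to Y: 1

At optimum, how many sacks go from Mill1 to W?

Optimal shipments:
  Mill1→W: 30 × £6 = £180
  Mill1→X: 25 × £4 = £100
  Mill2→W: 20 × £1 = £20
  Mill2→Y: 5 × £1 = £5
Total cost = £305.
So Mill1→W carries 30 sacks.

30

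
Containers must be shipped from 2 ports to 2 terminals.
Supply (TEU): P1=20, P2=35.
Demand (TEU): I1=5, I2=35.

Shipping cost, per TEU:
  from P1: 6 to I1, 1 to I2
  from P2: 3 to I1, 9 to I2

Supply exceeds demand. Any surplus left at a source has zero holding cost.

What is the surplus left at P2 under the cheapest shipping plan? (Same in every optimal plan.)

15

An optimal plan:
  P1–I2: 20 × 1 = 20
  P2–I1: 5 × 3 = 15
  P2–I2: 15 × 9 = 135
Total cost = 170.
P2 ships 20 of its 35, leaving 15.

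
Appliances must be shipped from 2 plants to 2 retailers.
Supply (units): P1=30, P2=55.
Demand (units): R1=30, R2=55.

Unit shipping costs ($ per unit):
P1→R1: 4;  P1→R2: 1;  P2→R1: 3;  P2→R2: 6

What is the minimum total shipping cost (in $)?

270

A cheapest plan:
  P1–R2: 30 × $1 = $30
  P2–R1: 30 × $3 = $90
  P2–R2: 25 × $6 = $150
Total = 30 + 90 + 150 = $270.
(Supply check: P1 ships 30; P2 ships 55.)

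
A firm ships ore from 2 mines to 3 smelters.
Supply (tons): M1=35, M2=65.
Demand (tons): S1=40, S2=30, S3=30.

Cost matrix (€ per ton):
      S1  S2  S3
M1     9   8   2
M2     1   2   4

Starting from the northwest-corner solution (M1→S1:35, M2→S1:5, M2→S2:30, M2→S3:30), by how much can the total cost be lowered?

Current plan cost = 35·9 + 5·1 + 30·2 + 30·4 = €500.
Optimal plan:
  M1→S2: 5 tons
  M1→S3: 30 tons
  M2→S1: 40 tons
  M2→S2: 25 tons
Optimal cost = €190.
Saving = 500 − 190 = €310.

310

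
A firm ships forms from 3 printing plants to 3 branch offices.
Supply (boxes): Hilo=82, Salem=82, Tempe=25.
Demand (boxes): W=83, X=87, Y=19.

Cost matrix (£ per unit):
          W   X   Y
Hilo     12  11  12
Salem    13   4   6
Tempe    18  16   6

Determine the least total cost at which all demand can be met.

A cheapest plan:
  Hilo->W: 82 × £12 = £984
  Salem->X: 82 × £4 = £328
  Tempe->W: 1 × £18 = £18
  Tempe->X: 5 × £16 = £80
  Tempe->Y: 19 × £6 = £114
Total = 984 + 328 + 18 + 80 + 114 = £1524.
(Supply check: Hilo ships 82; Salem ships 82; Tempe ships 25.)

1524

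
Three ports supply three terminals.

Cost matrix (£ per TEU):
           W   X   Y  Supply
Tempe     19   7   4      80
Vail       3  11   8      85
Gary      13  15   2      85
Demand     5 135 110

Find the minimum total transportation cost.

1550

One minimum-cost allocation:
  Tempe→X: 80 × £7 = £560
  Vail→W: 5 × £3 = £15
  Vail→X: 55 × £11 = £605
  Vail→Y: 25 × £8 = £200
  Gary→Y: 85 × £2 = £170
Total = 560 + 15 + 605 + 200 + 170 = £1550.
(Supply check: Tempe ships 80; Vail ships 85; Gary ships 85.)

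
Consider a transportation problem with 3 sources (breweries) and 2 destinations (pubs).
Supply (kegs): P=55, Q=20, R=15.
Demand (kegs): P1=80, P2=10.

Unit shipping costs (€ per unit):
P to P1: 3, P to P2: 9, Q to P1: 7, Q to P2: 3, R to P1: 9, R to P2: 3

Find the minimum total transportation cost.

One minimum-cost allocation:
  P->P1: 55 × €3 = €165
  Q->P1: 20 × €7 = €140
  R->P1: 5 × €9 = €45
  R->P2: 10 × €3 = €30
Total = 165 + 140 + 45 + 30 = €380.

380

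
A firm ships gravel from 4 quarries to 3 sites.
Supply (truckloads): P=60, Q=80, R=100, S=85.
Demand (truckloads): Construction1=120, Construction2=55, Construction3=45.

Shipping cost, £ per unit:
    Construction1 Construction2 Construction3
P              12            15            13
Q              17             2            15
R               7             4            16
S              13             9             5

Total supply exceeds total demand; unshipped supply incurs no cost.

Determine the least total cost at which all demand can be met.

A cheapest plan:
  P to Construction1: 20 truckloads
  Q to Construction2: 55 truckloads
  R to Construction1: 100 truckloads
  S to Construction3: 45 truckloads
Total cost = £1275.
(Supply check: P ships 20; Q ships 55; R ships 100; S ships 45.)

1275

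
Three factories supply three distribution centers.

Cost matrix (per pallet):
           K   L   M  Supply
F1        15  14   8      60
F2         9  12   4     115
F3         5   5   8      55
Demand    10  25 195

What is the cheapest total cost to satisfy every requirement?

An optimal shipping plan:
  F1–M: 60 pallets
  F2–M: 115 pallets
  F3–K: 10 pallets
  F3–L: 25 pallets
  F3–M: 20 pallets
Total cost = 1275.

1275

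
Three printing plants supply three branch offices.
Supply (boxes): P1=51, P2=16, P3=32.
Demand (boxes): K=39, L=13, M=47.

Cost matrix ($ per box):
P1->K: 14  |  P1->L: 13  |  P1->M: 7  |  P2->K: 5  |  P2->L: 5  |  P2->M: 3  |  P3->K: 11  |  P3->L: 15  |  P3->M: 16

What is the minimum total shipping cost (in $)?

A cheapest plan:
  P1->L: 4 × $13 = $52
  P1->M: 47 × $7 = $329
  P2->K: 7 × $5 = $35
  P2->L: 9 × $5 = $45
  P3->K: 32 × $11 = $352
Total = 52 + 329 + 35 + 45 + 352 = $813.

813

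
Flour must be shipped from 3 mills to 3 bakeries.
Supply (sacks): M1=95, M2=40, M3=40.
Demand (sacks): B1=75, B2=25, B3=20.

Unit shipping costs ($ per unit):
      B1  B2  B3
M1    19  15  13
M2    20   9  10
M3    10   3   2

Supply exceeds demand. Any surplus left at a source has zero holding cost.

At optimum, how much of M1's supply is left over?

55

An optimal plan:
  M1–B1: 40 sacks
  M2–B2: 25 sacks
  M2–B3: 15 sacks
  M3–B1: 35 sacks
  M3–B3: 5 sacks
Total cost = $1495.
M1 ships 40 of its 95, leaving 55.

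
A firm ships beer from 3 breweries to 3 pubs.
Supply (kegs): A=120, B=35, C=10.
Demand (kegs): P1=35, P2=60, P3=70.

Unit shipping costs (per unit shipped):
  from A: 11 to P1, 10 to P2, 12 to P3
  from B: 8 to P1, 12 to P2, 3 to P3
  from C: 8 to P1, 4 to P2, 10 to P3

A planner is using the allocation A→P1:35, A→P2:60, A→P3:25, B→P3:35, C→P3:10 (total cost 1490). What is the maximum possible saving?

40

Current plan cost = 35·11 + 60·10 + 25·12 + 35·3 + 10·10 = 1490.
Optimal plan:
  A→P1: 35 × 11 = 385
  A→P2: 50 × 10 = 500
  A→P3: 35 × 12 = 420
  B→P3: 35 × 3 = 105
  C→P2: 10 × 4 = 40
Optimal cost = 1450.
Saving = 1490 − 1450 = 40.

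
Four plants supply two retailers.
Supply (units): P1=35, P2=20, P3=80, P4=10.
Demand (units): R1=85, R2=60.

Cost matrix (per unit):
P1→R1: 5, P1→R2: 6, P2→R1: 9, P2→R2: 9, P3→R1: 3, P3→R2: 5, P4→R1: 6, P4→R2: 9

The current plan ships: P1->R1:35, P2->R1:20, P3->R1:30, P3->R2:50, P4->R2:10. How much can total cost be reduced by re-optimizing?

Current plan cost = 35·5 + 20·9 + 30·3 + 50·5 + 10·9 = 785.
Optimal plan:
  P1–R2: 35 × 6 = 210
  P2–R2: 20 × 9 = 180
  P3–R1: 75 × 3 = 225
  P3–R2: 5 × 5 = 25
  P4–R1: 10 × 6 = 60
Optimal cost = 700.
Saving = 785 − 700 = 85.

85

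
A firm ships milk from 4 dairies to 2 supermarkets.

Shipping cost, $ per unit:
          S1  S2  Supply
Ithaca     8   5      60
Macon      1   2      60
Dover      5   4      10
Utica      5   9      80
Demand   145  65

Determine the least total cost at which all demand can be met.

805

One minimum-cost allocation:
  Ithaca→S2: 60 × $5 = $300
  Macon→S1: 60 × $1 = $60
  Dover→S1: 5 × $5 = $25
  Dover→S2: 5 × $4 = $20
  Utica→S1: 80 × $5 = $400
Total = 300 + 60 + 25 + 20 + 400 = $805.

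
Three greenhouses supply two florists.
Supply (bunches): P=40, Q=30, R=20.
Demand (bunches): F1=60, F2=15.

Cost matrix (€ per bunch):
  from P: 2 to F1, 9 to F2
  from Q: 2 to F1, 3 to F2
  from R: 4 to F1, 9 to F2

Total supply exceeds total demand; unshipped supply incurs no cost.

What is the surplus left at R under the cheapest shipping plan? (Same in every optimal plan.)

15

An optimal plan:
  P–F1: 40 bunches
  Q–F1: 15 bunches
  Q–F2: 15 bunches
  R–F1: 5 bunches
Total cost = €175.
R ships 5 of its 20, leaving 15.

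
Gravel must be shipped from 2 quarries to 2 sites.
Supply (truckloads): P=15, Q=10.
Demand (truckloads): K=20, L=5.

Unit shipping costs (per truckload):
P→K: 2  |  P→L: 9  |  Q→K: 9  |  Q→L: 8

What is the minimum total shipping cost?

Optimal allocation:
  P to K: 15 × 2 = 30
  Q to K: 5 × 9 = 45
  Q to L: 5 × 8 = 40
Total = 30 + 45 + 40 = 115.
(Supply check: P ships 15; Q ships 10.)

115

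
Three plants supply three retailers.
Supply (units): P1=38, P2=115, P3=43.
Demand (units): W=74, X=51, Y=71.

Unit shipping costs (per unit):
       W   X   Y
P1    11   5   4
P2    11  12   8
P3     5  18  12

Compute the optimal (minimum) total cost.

1470

Optimal allocation:
  P1->X: 38 units
  P2->W: 31 units
  P2->X: 13 units
  P2->Y: 71 units
  P3->W: 43 units
Total cost = 1470.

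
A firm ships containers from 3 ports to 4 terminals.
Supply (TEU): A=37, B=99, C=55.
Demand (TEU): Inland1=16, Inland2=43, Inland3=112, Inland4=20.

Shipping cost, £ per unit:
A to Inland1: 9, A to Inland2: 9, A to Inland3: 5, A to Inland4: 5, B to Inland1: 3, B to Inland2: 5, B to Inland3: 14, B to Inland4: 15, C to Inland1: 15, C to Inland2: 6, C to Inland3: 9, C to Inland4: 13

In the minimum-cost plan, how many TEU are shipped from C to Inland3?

55

The minimum-cost plan:
  A–Inland3: 17 × £5 = £85
  A–Inland4: 20 × £5 = £100
  B–Inland1: 16 × £3 = £48
  B–Inland2: 43 × £5 = £215
  B–Inland3: 40 × £14 = £560
  C–Inland3: 55 × £9 = £495
Total cost = £1503.
So C→Inland3 carries 55 TEU.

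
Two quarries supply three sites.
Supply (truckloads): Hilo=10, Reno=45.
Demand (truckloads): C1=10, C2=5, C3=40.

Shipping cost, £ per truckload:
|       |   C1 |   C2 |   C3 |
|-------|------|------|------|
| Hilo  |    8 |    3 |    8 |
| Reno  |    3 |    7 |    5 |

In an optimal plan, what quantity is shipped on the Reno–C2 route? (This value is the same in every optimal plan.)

0

Solving gives:
  Hilo→C2: 5 × £3 = £15
  Hilo→C3: 5 × £8 = £40
  Reno→C1: 10 × £3 = £30
  Reno→C3: 35 × £5 = £175
Total cost = £260.
The route Reno→C2 is not used.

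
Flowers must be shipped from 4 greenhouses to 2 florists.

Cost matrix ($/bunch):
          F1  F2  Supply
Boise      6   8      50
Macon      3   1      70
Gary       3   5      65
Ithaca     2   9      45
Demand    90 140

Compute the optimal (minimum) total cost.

One minimum-cost allocation:
  Boise→F1: 45 × $6 = $270
  Boise→F2: 5 × $8 = $40
  Macon→F2: 70 × $1 = $70
  Gary→F2: 65 × $5 = $325
  Ithaca→F1: 45 × $2 = $90
Total = 270 + 40 + 70 + 325 + 90 = $795.

795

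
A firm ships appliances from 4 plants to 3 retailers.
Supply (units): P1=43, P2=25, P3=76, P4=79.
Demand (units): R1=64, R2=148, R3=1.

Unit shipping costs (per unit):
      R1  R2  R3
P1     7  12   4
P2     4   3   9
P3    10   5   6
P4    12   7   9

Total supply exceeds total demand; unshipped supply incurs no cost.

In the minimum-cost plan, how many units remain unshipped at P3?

0

Minimum-cost shipments:
  P1→R1: 42 × 7 = 294
  P1→R3: 1 × 4 = 4
  P2→R1: 22 × 4 = 88
  P2→R2: 3 × 3 = 9
  P3→R2: 76 × 5 = 380
  P4→R2: 69 × 7 = 483
Total cost = 1258.
P3 ships 76 of its 76, leaving 0.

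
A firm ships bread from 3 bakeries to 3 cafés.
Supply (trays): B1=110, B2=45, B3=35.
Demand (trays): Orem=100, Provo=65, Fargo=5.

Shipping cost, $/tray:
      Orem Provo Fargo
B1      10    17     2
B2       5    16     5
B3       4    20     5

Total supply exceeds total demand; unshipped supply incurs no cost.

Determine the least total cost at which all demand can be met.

Optimal allocation:
  B1 to Orem: 20 × $10 = $200
  B1 to Provo: 65 × $17 = $1105
  B1 to Fargo: 5 × $2 = $10
  B2 to Orem: 45 × $5 = $225
  B3 to Orem: 35 × $4 = $140
Total = 200 + 1105 + 10 + 225 + 140 = $1680.

1680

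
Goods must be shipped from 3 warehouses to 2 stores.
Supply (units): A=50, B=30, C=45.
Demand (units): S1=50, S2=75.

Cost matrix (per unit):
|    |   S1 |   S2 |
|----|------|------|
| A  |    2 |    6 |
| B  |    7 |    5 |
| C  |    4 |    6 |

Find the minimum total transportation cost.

520

An optimal shipping plan:
  A–S1: 50 × 2 = 100
  B–S2: 30 × 5 = 150
  C–S2: 45 × 6 = 270
Total = 100 + 150 + 270 = 520.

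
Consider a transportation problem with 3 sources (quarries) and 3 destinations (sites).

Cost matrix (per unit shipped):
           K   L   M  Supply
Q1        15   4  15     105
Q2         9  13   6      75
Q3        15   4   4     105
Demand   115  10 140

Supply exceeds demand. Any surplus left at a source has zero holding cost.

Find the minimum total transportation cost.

An optimal shipping plan:
  Q1 to K: 75 × 15 = 1125
  Q1 to L: 10 × 4 = 40
  Q2 to K: 40 × 9 = 360
  Q2 to M: 35 × 6 = 210
  Q3 to M: 105 × 4 = 420
Total = 1125 + 40 + 360 + 210 + 420 = 2155.

2155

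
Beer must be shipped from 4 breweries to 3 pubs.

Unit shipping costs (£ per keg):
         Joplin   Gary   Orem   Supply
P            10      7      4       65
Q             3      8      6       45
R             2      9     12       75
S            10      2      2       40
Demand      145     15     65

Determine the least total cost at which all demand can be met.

Optimal allocation:
  P–Joplin: 25 × £10 = £250
  P–Orem: 40 × £4 = £160
  Q–Joplin: 45 × £3 = £135
  R–Joplin: 75 × £2 = £150
  S–Gary: 15 × £2 = £30
  S–Orem: 25 × £2 = £50
Total = 250 + 160 + 135 + 150 + 30 + 50 = £775.

775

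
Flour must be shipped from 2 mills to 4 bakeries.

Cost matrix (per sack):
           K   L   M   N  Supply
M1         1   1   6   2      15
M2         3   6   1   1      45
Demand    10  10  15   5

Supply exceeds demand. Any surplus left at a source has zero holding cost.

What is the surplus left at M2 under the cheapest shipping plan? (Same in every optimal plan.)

Minimum-cost shipments:
  M1 to K: 5 sacks
  M1 to L: 10 sacks
  M2 to K: 5 sacks
  M2 to M: 15 sacks
  M2 to N: 5 sacks
Total cost = 50.
M2 ships 25 of its 45, leaving 20.

20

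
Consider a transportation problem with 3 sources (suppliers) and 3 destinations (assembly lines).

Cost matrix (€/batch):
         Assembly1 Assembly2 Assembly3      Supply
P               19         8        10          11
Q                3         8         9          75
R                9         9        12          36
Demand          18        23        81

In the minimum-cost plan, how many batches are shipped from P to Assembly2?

Optimal shipments:
  P to Assembly3: 11 × €10 = €110
  Q to Assembly1: 18 × €3 = €54
  Q to Assembly3: 57 × €9 = €513
  R to Assembly2: 23 × €9 = €207
  R to Assembly3: 13 × €12 = €156
Total cost = €1040.
The route P→Assembly2 is not used.

0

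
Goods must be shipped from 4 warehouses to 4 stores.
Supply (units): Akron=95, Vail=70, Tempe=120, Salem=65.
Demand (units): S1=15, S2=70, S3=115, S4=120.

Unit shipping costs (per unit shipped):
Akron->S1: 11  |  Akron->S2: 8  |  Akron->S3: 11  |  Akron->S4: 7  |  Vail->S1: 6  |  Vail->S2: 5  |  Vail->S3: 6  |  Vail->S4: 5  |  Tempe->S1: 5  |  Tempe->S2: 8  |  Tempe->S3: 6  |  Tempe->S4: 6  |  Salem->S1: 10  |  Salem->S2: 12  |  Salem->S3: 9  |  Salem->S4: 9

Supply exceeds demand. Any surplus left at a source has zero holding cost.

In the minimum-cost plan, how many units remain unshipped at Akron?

Minimum-cost shipments:
  Akron->S4: 95 × 7 = 665
  Vail->S2: 70 × 5 = 350
  Tempe->S1: 15 × 5 = 75
  Tempe->S3: 105 × 6 = 630
  Salem->S3: 10 × 9 = 90
  Salem->S4: 25 × 9 = 225
Total cost = 2035.
Akron ships 95 of its 95, leaving 0.

0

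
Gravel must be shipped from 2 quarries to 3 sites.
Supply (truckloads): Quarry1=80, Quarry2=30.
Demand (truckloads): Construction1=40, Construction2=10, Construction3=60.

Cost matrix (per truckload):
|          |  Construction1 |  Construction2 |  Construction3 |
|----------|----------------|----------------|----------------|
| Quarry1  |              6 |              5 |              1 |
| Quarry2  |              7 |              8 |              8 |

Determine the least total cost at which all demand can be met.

380

A cheapest plan:
  Quarry1->Construction1: 10 × 6 = 60
  Quarry1->Construction2: 10 × 5 = 50
  Quarry1->Construction3: 60 × 1 = 60
  Quarry2->Construction1: 30 × 7 = 210
Total = 60 + 50 + 60 + 210 = 380.
(Supply check: Quarry1 ships 80; Quarry2 ships 30.)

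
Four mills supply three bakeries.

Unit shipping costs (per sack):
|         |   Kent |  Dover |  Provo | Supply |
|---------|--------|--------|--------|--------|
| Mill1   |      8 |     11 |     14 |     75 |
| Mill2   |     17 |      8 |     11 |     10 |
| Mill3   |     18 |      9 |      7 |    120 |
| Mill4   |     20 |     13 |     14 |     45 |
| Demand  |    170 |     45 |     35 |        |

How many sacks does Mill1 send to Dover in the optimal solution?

Optimal shipments:
  Mill1->Kent: 75 sacks
  Mill2->Dover: 10 sacks
  Mill3->Kent: 50 sacks
  Mill3->Dover: 35 sacks
  Mill3->Provo: 35 sacks
  Mill4->Kent: 45 sacks
Total cost = 3040.
The route Mill1→Dover is not used.

0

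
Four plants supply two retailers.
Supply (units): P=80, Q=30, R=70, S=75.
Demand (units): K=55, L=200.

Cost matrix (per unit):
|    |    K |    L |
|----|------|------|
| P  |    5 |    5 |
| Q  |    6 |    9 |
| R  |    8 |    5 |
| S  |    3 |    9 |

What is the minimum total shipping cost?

1365

One minimum-cost allocation:
  P–L: 80 × 5 = 400
  Q–L: 30 × 9 = 270
  R–L: 70 × 5 = 350
  S–K: 55 × 3 = 165
  S–L: 20 × 9 = 180
Total = 400 + 270 + 350 + 165 + 180 = 1365.
(Supply check: P ships 80; Q ships 30; R ships 70; S ships 75.)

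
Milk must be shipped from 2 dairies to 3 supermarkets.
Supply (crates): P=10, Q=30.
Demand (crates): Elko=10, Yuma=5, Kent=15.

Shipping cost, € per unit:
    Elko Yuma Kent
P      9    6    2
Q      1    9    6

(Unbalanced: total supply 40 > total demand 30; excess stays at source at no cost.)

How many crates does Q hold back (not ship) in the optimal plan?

10

Minimum-cost shipments:
  P–Kent: 10 × €2 = €20
  Q–Elko: 10 × €1 = €10
  Q–Yuma: 5 × €9 = €45
  Q–Kent: 5 × €6 = €30
Total cost = €105.
Q ships 20 of its 30, leaving 10.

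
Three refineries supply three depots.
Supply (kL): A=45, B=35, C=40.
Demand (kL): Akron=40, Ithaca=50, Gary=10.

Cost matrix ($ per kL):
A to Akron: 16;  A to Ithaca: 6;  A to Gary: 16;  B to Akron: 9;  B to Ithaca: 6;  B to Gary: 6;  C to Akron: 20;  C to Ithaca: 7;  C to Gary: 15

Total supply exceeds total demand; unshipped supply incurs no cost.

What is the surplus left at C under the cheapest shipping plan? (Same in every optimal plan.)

Minimum-cost shipments:
  A–Akron: 15 × $16 = $240
  A–Ithaca: 30 × $6 = $180
  B–Akron: 25 × $9 = $225
  B–Gary: 10 × $6 = $60
  C–Ithaca: 20 × $7 = $140
Total cost = $845.
C ships 20 of its 40, leaving 20.

20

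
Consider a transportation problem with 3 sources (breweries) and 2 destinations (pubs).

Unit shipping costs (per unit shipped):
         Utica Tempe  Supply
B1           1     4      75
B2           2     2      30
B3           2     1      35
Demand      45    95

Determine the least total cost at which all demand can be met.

260

A cheapest plan:
  B1–Utica: 45 × 1 = 45
  B1–Tempe: 30 × 4 = 120
  B2–Tempe: 30 × 2 = 60
  B3–Tempe: 35 × 1 = 35
Total = 45 + 120 + 60 + 35 = 260.
(Supply check: B1 ships 75; B2 ships 30; B3 ships 35.)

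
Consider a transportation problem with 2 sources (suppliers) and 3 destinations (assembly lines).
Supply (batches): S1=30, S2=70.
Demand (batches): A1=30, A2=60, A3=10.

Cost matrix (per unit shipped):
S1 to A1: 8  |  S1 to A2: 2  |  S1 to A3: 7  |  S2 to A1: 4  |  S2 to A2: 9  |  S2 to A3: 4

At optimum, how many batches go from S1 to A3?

Solving gives:
  S1–A2: 30 × 2 = 60
  S2–A1: 30 × 4 = 120
  S2–A2: 30 × 9 = 270
  S2–A3: 10 × 4 = 40
Total cost = 490.
The route S1→A3 is not used.

0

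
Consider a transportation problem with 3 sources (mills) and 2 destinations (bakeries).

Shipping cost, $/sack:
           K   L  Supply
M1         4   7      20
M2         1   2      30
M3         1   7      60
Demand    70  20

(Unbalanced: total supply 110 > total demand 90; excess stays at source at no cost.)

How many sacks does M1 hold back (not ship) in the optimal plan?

20

An optimal plan:
  M2–K: 10 × $1 = $10
  M2–L: 20 × $2 = $40
  M3–K: 60 × $1 = $60
Total cost = $110.
M1 ships 0 of its 20, leaving 20.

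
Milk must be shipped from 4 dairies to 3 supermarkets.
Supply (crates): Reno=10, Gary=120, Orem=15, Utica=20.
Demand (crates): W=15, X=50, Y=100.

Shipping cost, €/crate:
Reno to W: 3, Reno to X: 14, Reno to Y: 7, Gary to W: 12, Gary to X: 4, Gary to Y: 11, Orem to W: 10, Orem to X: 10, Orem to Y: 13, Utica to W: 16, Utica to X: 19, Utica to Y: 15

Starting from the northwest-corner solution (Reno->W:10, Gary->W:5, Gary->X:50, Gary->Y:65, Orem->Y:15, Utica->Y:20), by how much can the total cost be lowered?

20

Current plan cost = 10·3 + 5·12 + 50·4 + 65·11 + 15·13 + 20·15 = €1500.
Optimal plan:
  Reno–W: 10 × €3 = €30
  Gary–X: 50 × €4 = €200
  Gary–Y: 70 × €11 = €770
  Orem–W: 5 × €10 = €50
  Orem–Y: 10 × €13 = €130
  Utica–Y: 20 × €15 = €300
Optimal cost = €1480.
Saving = 1500 − 1480 = €20.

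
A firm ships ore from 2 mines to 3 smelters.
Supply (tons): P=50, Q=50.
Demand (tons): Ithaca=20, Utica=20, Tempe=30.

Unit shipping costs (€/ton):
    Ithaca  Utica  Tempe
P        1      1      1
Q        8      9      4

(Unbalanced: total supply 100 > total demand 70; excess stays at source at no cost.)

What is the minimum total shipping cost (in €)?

130

Optimal allocation:
  P→Ithaca: 20 × €1 = €20
  P→Utica: 20 × €1 = €20
  P→Tempe: 10 × €1 = €10
  Q→Tempe: 20 × €4 = €80
Total = 20 + 20 + 10 + 80 = €130.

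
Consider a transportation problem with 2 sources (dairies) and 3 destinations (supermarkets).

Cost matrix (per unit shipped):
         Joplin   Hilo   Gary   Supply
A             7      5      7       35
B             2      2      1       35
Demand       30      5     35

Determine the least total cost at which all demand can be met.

An optimal shipping plan:
  A to Joplin: 30 × 7 = 210
  A to Hilo: 5 × 5 = 25
  B to Gary: 35 × 1 = 35
Total = 210 + 25 + 35 = 270.

270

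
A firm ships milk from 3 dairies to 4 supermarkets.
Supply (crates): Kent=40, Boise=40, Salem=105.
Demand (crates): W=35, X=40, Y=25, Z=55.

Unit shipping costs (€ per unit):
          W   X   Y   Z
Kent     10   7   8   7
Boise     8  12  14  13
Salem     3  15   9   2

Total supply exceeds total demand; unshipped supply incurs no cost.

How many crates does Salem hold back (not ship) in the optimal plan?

An optimal plan:
  Kent->X: 30 × €7 = €210
  Kent->Y: 10 × €8 = €80
  Boise->X: 10 × €12 = €120
  Salem->W: 35 × €3 = €105
  Salem->Y: 15 × €9 = €135
  Salem->Z: 55 × €2 = €110
Total cost = €760.
Salem ships 105 of its 105, leaving 0.

0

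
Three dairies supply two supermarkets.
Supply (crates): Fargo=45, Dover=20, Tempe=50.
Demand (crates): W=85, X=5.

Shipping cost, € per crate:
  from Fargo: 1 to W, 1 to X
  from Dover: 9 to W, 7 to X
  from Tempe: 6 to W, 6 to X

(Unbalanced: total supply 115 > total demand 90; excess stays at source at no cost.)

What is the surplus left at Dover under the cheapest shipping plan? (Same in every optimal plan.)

An optimal plan:
  Fargo to W: 40 crates
  Fargo to X: 5 crates
  Tempe to W: 45 crates
Total cost = €315.
Dover ships 0 of its 20, leaving 20.

20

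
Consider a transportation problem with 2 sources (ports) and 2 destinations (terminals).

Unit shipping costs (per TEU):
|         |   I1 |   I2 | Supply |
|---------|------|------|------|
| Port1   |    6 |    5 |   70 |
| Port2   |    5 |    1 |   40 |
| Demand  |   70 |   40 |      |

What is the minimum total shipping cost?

One minimum-cost allocation:
  Port1→I1: 70 × 6 = 420
  Port2→I2: 40 × 1 = 40
Total = 420 + 40 = 460.
(Supply check: Port1 ships 70; Port2 ships 40.)

460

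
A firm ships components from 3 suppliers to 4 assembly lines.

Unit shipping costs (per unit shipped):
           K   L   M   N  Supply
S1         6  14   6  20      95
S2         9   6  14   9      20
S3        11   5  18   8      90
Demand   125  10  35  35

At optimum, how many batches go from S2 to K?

20

Solving gives:
  S1–K: 60 batches
  S1–M: 35 batches
  S2–K: 20 batches
  S3–K: 45 batches
  S3–L: 10 batches
  S3–N: 35 batches
Total cost = 1575.
So S2→K carries 20 batches.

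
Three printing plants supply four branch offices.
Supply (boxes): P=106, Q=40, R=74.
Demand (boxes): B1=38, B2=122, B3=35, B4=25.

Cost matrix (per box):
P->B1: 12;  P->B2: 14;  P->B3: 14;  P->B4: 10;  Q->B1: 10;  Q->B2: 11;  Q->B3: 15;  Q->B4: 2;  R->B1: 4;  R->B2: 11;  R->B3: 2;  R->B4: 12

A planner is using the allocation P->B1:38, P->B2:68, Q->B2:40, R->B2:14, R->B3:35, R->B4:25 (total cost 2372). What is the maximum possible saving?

Current plan cost = 38·12 + 68·14 + 40·11 + 14·11 + 35·2 + 25·12 = 2372.
Optimal plan:
  P->B2: 106 × 14 = 1484
  Q->B2: 15 × 11 = 165
  Q->B4: 25 × 2 = 50
  R->B1: 38 × 4 = 152
  R->B2: 1 × 11 = 11
  R->B3: 35 × 2 = 70
Optimal cost = 1932.
Saving = 2372 − 1932 = 440.

440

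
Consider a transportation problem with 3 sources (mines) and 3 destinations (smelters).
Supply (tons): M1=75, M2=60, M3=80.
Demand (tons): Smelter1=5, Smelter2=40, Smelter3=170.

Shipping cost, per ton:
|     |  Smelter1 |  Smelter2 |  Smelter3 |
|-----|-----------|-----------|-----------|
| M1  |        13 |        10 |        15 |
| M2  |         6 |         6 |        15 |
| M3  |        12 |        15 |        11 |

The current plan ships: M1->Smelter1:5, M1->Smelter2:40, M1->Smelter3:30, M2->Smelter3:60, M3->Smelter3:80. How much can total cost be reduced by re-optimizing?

195

Current plan cost = 5·13 + 40·10 + 30·15 + 60·15 + 80·11 = 2695.
Optimal plan:
  M1 to Smelter3: 75 tons
  M2 to Smelter1: 5 tons
  M2 to Smelter2: 40 tons
  M2 to Smelter3: 15 tons
  M3 to Smelter3: 80 tons
Optimal cost = 2500.
Saving = 2695 − 2500 = 195.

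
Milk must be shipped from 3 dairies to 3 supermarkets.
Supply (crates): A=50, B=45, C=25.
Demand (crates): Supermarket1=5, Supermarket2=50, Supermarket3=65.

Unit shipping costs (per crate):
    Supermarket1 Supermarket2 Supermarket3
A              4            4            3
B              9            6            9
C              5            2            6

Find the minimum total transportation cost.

Optimal allocation:
  A->Supermarket3: 50 × 3 = 150
  B->Supermarket1: 5 × 9 = 45
  B->Supermarket2: 25 × 6 = 150
  B->Supermarket3: 15 × 9 = 135
  C->Supermarket2: 25 × 2 = 50
Total = 150 + 45 + 150 + 135 + 50 = 530.

530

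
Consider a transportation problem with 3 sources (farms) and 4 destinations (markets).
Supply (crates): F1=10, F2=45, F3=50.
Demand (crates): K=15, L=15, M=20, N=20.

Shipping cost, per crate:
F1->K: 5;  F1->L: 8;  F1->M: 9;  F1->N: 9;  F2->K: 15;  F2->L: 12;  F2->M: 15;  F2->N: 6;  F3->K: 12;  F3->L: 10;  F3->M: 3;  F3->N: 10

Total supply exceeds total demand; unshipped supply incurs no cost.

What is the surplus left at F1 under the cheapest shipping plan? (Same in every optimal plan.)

0

An optimal plan:
  F1 to K: 10 × 5 = 50
  F2 to N: 20 × 6 = 120
  F3 to K: 5 × 12 = 60
  F3 to L: 15 × 10 = 150
  F3 to M: 20 × 3 = 60
Total cost = 440.
F1 ships 10 of its 10, leaving 0.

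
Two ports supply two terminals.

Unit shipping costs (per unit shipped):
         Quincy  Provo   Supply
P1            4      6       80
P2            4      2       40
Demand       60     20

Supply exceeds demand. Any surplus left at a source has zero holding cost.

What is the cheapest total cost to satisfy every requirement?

280

Optimal allocation:
  P1→Quincy: 40 TEU
  P2→Quincy: 20 TEU
  P2→Provo: 20 TEU
Total cost = 280.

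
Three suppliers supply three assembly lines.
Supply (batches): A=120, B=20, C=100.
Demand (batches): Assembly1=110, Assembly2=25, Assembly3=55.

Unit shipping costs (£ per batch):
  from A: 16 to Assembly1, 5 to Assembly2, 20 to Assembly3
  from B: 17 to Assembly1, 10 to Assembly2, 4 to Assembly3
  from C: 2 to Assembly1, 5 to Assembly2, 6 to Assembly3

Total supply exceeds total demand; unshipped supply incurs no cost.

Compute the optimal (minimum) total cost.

One minimum-cost allocation:
  A->Assembly1: 10 × £16 = £160
  A->Assembly2: 25 × £5 = £125
  A->Assembly3: 35 × £20 = £700
  B->Assembly3: 20 × £4 = £80
  C->Assembly1: 100 × £2 = £200
Total = 160 + 125 + 700 + 80 + 200 = £1265.
(Supply check: A ships 70; B ships 20; C ships 100.)

1265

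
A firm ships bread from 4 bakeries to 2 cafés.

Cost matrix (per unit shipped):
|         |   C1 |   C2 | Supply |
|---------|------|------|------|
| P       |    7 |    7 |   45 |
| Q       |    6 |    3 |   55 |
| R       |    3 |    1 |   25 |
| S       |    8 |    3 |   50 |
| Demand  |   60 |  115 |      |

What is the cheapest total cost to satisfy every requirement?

685

Optimal allocation:
  P–C1: 45 × 7 = 315
  Q–C2: 55 × 3 = 165
  R–C1: 15 × 3 = 45
  R–C2: 10 × 1 = 10
  S–C2: 50 × 3 = 150
Total = 315 + 165 + 45 + 10 + 150 = 685.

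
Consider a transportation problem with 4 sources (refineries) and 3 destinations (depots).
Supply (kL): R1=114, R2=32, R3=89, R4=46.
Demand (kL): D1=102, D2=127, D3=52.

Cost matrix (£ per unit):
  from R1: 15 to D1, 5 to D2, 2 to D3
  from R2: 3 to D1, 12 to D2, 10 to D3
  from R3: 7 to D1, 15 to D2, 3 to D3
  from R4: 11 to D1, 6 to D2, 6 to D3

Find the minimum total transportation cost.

A cheapest plan:
  R1->D2: 81 kL
  R1->D3: 33 kL
  R2->D1: 32 kL
  R3->D1: 70 kL
  R3->D3: 19 kL
  R4->D2: 46 kL
Total cost = £1390.

1390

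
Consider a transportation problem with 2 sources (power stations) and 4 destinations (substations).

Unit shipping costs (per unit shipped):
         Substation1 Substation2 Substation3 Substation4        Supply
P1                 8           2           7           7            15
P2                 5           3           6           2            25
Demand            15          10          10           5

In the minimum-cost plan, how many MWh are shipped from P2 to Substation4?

5

Optimal shipments:
  P1→Substation2: 10 MWh
  P1→Substation3: 5 MWh
  P2→Substation1: 15 MWh
  P2→Substation3: 5 MWh
  P2→Substation4: 5 MWh
Total cost = 170.
So P2→Substation4 carries 5 MWh.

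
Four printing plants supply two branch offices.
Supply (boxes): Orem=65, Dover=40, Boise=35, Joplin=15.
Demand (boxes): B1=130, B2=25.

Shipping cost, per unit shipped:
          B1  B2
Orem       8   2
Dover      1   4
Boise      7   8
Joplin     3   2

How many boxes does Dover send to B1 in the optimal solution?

40

Solving gives:
  Orem–B1: 40 × 8 = 320
  Orem–B2: 25 × 2 = 50
  Dover–B1: 40 × 1 = 40
  Boise–B1: 35 × 7 = 245
  Joplin–B1: 15 × 3 = 45
Total cost = 700.
So Dover→B1 carries 40 boxes.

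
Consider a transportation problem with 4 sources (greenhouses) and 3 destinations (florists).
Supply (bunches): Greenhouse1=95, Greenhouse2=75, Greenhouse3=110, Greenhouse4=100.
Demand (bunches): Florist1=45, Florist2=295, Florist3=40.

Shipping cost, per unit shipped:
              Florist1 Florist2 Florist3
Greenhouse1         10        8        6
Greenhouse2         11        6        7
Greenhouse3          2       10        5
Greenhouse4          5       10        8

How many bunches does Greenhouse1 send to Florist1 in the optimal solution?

Solving gives:
  Greenhouse1->Florist2: 95 × 8 = 760
  Greenhouse2->Florist2: 75 × 6 = 450
  Greenhouse3->Florist1: 45 × 2 = 90
  Greenhouse3->Florist2: 25 × 10 = 250
  Greenhouse3->Florist3: 40 × 5 = 200
  Greenhouse4->Florist2: 100 × 10 = 1000
Total cost = 2750.
The route Greenhouse1→Florist1 is not used.

0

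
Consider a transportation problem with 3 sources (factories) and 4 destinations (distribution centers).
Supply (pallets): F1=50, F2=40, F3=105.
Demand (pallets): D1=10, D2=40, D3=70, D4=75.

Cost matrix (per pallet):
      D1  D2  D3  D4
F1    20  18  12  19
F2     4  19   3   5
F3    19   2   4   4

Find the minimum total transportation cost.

A cheapest plan:
  F1->D3: 50 × 12 = 600
  F2->D1: 10 × 4 = 40
  F2->D3: 20 × 3 = 60
  F2->D4: 10 × 5 = 50
  F3->D2: 40 × 2 = 80
  F3->D4: 65 × 4 = 260
Total = 600 + 40 + 60 + 50 + 80 + 260 = 1090.
(Supply check: F1 ships 50; F2 ships 40; F3 ships 105.)

1090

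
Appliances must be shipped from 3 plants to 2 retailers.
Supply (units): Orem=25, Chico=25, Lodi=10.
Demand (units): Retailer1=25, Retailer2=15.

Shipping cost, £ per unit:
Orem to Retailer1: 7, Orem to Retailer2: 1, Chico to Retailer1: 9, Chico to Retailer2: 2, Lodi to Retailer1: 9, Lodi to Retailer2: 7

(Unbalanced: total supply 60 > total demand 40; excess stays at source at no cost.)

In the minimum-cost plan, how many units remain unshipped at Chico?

An optimal plan:
  Orem→Retailer1: 25 × £7 = £175
  Chico→Retailer2: 15 × £2 = £30
Total cost = £205.
Chico ships 15 of its 25, leaving 10.

10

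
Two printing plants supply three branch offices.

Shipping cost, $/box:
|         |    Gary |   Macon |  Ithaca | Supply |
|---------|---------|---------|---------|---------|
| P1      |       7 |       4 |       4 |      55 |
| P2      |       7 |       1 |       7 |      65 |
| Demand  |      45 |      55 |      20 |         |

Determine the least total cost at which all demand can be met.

450

One minimum-cost allocation:
  P1->Gary: 35 boxes
  P1->Ithaca: 20 boxes
  P2->Gary: 10 boxes
  P2->Macon: 55 boxes
Total cost = $450.
(Supply check: P1 ships 55; P2 ships 65.)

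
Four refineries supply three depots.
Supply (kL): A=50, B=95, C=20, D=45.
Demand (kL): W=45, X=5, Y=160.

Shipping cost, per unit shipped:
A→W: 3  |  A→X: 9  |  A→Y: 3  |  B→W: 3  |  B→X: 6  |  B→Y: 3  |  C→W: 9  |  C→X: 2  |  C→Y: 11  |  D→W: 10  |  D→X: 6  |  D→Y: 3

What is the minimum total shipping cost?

One minimum-cost allocation:
  A->Y: 50 × 3 = 150
  B->W: 30 × 3 = 90
  B->Y: 65 × 3 = 195
  C->W: 15 × 9 = 135
  C->X: 5 × 2 = 10
  D->Y: 45 × 3 = 135
Total = 150 + 90 + 195 + 135 + 10 + 135 = 715.

715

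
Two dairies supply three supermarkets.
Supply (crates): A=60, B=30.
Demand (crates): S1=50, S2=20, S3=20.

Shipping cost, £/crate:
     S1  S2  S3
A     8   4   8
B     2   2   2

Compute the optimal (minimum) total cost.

Optimal allocation:
  A->S1: 20 × £8 = £160
  A->S2: 20 × £4 = £80
  A->S3: 20 × £8 = £160
  B->S1: 30 × £2 = £60
Total = 160 + 80 + 160 + 60 = £460.

460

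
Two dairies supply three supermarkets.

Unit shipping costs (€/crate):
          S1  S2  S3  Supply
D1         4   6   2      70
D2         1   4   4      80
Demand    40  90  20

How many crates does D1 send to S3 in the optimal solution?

20

Solving gives:
  D1→S2: 50 × €6 = €300
  D1→S3: 20 × €2 = €40
  D2→S1: 40 × €1 = €40
  D2→S2: 40 × €4 = €160
Total cost = €540.
So D1→S3 carries 20 crates.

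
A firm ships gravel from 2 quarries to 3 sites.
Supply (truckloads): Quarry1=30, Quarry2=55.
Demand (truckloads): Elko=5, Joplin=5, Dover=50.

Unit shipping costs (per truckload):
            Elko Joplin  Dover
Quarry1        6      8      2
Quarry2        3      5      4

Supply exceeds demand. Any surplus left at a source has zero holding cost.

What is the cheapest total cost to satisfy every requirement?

One minimum-cost allocation:
  Quarry1 to Dover: 30 × 2 = 60
  Quarry2 to Elko: 5 × 3 = 15
  Quarry2 to Joplin: 5 × 5 = 25
  Quarry2 to Dover: 20 × 4 = 80
Total = 60 + 15 + 25 + 80 = 180.

180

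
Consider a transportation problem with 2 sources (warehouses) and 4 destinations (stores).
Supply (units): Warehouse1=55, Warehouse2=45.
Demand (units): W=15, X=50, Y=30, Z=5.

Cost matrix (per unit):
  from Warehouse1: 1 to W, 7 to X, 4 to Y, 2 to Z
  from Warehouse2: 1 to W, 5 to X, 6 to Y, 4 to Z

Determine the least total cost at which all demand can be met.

A cheapest plan:
  Warehouse1→W: 15 units
  Warehouse1→X: 5 units
  Warehouse1→Y: 30 units
  Warehouse1→Z: 5 units
  Warehouse2→X: 45 units
Total cost = 405.

405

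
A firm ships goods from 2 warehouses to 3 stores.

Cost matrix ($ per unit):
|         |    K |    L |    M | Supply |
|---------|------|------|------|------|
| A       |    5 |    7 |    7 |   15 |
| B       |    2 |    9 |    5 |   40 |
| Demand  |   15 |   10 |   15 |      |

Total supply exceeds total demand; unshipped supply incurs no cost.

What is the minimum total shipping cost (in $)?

A cheapest plan:
  A–L: 10 × $7 = $70
  B–K: 15 × $2 = $30
  B–M: 15 × $5 = $75
Total = 70 + 30 + 75 = $175.
(Supply check: A ships 10; B ships 30.)

175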